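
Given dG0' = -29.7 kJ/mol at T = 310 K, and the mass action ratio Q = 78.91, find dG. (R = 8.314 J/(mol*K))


dG = dG0' + RT * ln(Q) / 1000
dG = -29.7 + 8.314 * 310 * ln(78.91) / 1000
dG = -18.4414 kJ/mol

-18.4414 kJ/mol


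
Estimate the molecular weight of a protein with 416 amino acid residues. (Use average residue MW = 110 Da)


MW = n_residues * 110 Da
MW = 416 * 110
MW = 45760 Da

45760 Da


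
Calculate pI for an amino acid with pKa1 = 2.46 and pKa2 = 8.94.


pI = (pKa1 + pKa2) / 2
pI = (2.46 + 8.94) / 2
pI = 5.7

5.7


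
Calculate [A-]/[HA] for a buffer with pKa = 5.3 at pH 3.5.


[A-]/[HA] = 10^(pH - pKa)
= 10^(3.5 - 5.3)
= 0.0158

0.0158


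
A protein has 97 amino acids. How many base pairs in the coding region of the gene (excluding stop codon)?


Each amino acid = 1 codon = 3 bp
bp = 97 * 3 = 291 bp

291 bp


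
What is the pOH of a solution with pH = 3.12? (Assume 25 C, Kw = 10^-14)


pOH = 14 - pH
pOH = 14 - 3.12
pOH = 10.88

10.88


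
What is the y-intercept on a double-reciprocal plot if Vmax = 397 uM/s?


y-intercept = 1/Vmax
= 1/397
= 0.0025 s/uM

0.0025 s/uM


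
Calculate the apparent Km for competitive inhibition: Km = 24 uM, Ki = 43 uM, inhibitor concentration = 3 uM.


Km_app = Km * (1 + [I]/Ki)
Km_app = 24 * (1 + 3/43)
Km_app = 25.6744 uM

25.6744 uM


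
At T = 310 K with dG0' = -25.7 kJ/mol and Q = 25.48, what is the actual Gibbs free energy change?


dG = dG0' + RT * ln(Q) / 1000
dG = -25.7 + 8.314 * 310 * ln(25.48) / 1000
dG = -17.3548 kJ/mol

-17.3548 kJ/mol


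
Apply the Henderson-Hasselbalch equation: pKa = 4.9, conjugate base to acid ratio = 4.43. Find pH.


pH = pKa + log10([A-]/[HA])
pH = 4.9 + log10(4.43)
pH = 5.5464

5.5464


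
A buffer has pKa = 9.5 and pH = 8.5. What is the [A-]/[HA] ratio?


[A-]/[HA] = 10^(pH - pKa)
= 10^(8.5 - 9.5)
= 0.1

0.1


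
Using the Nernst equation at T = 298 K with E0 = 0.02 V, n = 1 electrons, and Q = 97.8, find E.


E = E0 - (RT/nF) * ln(Q)
E = 0.02 - (8.314 * 298 / (1 * 96485)) * ln(97.8)
E = -0.0977 V

-0.0977 V


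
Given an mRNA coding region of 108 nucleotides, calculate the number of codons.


codons = nucleotides / 3
codons = 108 / 3 = 36

36


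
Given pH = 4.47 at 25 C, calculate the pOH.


pOH = 14 - pH
pOH = 14 - 4.47
pOH = 9.53

9.53


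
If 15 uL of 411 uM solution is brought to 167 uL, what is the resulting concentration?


C2 = C1 * V1 / V2
C2 = 411 * 15 / 167
C2 = 36.9162 uM

36.9162 uM


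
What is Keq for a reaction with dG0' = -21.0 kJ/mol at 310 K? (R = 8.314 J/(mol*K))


Keq = exp(-dG0 * 1000 / (R * T))
Keq = exp(-(-21.0) * 1000 / (8.314 * 310))
Keq = 3456.2362

3456.2362


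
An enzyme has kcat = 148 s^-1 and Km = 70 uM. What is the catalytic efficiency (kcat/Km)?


Catalytic efficiency = kcat / Km
= 148 / 70
= 2.1143 uM^-1*s^-1

2.1143 uM^-1*s^-1


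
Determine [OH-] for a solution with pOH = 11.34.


[OH-] = 10^(-pOH)
[OH-] = 10^(-11.34)
[OH-] = 4.571e-12 M

4.571e-12 M


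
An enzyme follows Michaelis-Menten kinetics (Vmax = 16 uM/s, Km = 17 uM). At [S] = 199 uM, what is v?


v = Vmax * [S] / (Km + [S])
v = 16 * 199 / (17 + 199)
v = 14.7407 uM/s

14.7407 uM/s


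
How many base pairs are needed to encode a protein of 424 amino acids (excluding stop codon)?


Each amino acid = 1 codon = 3 bp
bp = 424 * 3 = 1272 bp

1272 bp


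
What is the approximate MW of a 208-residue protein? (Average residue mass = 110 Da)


MW = n_residues * 110 Da
MW = 208 * 110
MW = 22880 Da

22880 Da


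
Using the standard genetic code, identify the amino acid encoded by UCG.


Standard genetic code lookup.
Codon UCG -> Ser

Ser


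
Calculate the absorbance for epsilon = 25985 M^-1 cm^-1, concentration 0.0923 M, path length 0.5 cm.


A = epsilon * c * l
A = 25985 * 0.0923 * 0.5
A = 1199.2077

1199.2077


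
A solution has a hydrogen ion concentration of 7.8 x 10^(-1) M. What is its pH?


pH = -log10([H+])
pH = -log10(7.8 x 10^(-1))
pH = 0.1079

0.1079


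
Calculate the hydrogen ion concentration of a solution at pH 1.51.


[H+] = 10^(-pH)
[H+] = 10^(-1.51)
[H+] = 0.0309 M

0.0309 M


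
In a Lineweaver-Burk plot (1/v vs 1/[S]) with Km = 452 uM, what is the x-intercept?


x-intercept = -1/Km
= -1/452
= -0.0022 1/uM

-0.0022 1/uM


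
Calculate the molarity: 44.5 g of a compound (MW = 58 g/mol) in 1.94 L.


C = (mass / MW) / volume
C = (44.5 / 58) / 1.94
C = 0.3955 M

0.3955 M


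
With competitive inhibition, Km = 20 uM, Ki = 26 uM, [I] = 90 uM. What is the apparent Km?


Km_app = Km * (1 + [I]/Ki)
Km_app = 20 * (1 + 90/26)
Km_app = 89.2308 uM

89.2308 uM


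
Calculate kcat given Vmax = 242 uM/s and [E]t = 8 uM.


kcat = Vmax / [E]t
kcat = 242 / 8
kcat = 30.25 s^-1

30.25 s^-1


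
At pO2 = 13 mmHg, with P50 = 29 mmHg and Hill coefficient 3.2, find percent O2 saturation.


Y = pO2^n / (P50^n + pO2^n)
Y = 13^3.2 / (29^3.2 + 13^3.2)
Y = 7.13%

7.13%


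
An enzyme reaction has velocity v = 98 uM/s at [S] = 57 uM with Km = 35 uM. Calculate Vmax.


Vmax = v * (Km + [S]) / [S]
Vmax = 98 * (35 + 57) / 57
Vmax = 158.1754 uM/s

158.1754 uM/s


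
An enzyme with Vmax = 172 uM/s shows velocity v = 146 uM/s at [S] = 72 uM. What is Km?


Km = [S] * (Vmax - v) / v
Km = 72 * (172 - 146) / 146
Km = 12.8219 uM

12.8219 uM


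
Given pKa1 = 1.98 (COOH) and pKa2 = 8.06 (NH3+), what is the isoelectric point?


pI = (pKa1 + pKa2) / 2
pI = (1.98 + 8.06) / 2
pI = 5.02

5.02


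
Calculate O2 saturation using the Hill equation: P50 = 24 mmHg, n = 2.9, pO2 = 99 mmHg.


Y = pO2^n / (P50^n + pO2^n)
Y = 99^2.9 / (24^2.9 + 99^2.9)
Y = 98.38%

98.38%


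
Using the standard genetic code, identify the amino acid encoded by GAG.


Standard genetic code lookup.
Codon GAG -> Glu

Glu


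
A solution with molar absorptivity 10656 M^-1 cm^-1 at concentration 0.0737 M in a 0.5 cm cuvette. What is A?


A = epsilon * c * l
A = 10656 * 0.0737 * 0.5
A = 392.6736

392.6736


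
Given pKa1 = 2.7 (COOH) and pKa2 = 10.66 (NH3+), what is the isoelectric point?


pI = (pKa1 + pKa2) / 2
pI = (2.7 + 10.66) / 2
pI = 6.68

6.68


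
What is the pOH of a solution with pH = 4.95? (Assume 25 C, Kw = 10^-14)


pOH = 14 - pH
pOH = 14 - 4.95
pOH = 9.05

9.05


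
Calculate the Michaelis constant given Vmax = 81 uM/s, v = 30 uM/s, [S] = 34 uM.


Km = [S] * (Vmax - v) / v
Km = 34 * (81 - 30) / 30
Km = 57.8 uM

57.8 uM


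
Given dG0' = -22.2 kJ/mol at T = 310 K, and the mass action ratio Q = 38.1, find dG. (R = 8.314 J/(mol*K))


dG = dG0' + RT * ln(Q) / 1000
dG = -22.2 + 8.314 * 310 * ln(38.1) / 1000
dG = -12.8179 kJ/mol

-12.8179 kJ/mol


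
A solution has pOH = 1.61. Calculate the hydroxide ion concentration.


[OH-] = 10^(-pOH)
[OH-] = 10^(-1.61)
[OH-] = 0.0245 M

0.0245 M


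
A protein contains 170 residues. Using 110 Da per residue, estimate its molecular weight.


MW = n_residues * 110 Da
MW = 170 * 110
MW = 18700 Da

18700 Da


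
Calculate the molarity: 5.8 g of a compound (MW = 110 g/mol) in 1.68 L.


C = (mass / MW) / volume
C = (5.8 / 110) / 1.68
C = 0.0314 M

0.0314 M


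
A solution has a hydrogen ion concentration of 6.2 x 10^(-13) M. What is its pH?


pH = -log10([H+])
pH = -log10(6.2 x 10^(-13))
pH = 12.2076

12.2076


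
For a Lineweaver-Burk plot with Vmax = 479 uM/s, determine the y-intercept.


y-intercept = 1/Vmax
= 1/479
= 0.0021 s/uM

0.0021 s/uM


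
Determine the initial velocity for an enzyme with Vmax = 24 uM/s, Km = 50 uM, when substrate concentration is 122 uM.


v = Vmax * [S] / (Km + [S])
v = 24 * 122 / (50 + 122)
v = 17.0233 uM/s

17.0233 uM/s


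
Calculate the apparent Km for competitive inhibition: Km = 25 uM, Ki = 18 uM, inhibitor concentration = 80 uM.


Km_app = Km * (1 + [I]/Ki)
Km_app = 25 * (1 + 80/18)
Km_app = 136.1111 uM

136.1111 uM


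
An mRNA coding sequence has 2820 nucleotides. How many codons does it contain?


codons = nucleotides / 3
codons = 2820 / 3 = 940

940


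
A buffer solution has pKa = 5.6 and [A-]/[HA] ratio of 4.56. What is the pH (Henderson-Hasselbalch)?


pH = pKa + log10([A-]/[HA])
pH = 5.6 + log10(4.56)
pH = 6.259

6.259


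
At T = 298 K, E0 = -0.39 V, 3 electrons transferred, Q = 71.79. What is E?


E = E0 - (RT/nF) * ln(Q)
E = -0.39 - (8.314 * 298 / (3 * 96485)) * ln(71.79)
E = -0.4266 V

-0.4266 V


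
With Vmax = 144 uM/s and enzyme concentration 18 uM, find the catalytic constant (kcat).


kcat = Vmax / [E]t
kcat = 144 / 18
kcat = 8.0 s^-1

8.0 s^-1


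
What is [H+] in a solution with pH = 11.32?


[H+] = 10^(-pH)
[H+] = 10^(-11.32)
[H+] = 4.786e-12 M

4.786e-12 M


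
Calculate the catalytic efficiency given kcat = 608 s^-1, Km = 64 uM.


Catalytic efficiency = kcat / Km
= 608 / 64
= 9.5 uM^-1*s^-1

9.5 uM^-1*s^-1


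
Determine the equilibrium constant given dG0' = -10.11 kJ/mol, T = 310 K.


Keq = exp(-dG0 * 1000 / (R * T))
Keq = exp(-(-10.11) * 1000 / (8.314 * 310))
Keq = 50.5341

50.5341


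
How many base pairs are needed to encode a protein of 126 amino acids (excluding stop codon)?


Each amino acid = 1 codon = 3 bp
bp = 126 * 3 = 378 bp

378 bp


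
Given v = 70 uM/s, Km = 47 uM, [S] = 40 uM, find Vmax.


Vmax = v * (Km + [S]) / [S]
Vmax = 70 * (47 + 40) / 40
Vmax = 152.25 uM/s

152.25 uM/s


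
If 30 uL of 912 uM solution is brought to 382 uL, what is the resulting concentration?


C2 = C1 * V1 / V2
C2 = 912 * 30 / 382
C2 = 71.623 uM

71.623 uM


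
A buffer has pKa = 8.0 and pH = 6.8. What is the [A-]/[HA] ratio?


[A-]/[HA] = 10^(pH - pKa)
= 10^(6.8 - 8.0)
= 0.0631

0.0631


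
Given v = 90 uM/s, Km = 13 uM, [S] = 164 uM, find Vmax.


Vmax = v * (Km + [S]) / [S]
Vmax = 90 * (13 + 164) / 164
Vmax = 97.1341 uM/s

97.1341 uM/s


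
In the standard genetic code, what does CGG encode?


Standard genetic code lookup.
Codon CGG -> Arg

Arg


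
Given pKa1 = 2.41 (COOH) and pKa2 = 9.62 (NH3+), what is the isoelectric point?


pI = (pKa1 + pKa2) / 2
pI = (2.41 + 9.62) / 2
pI = 6.015

6.015


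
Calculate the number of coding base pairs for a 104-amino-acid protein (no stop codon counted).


Each amino acid = 1 codon = 3 bp
bp = 104 * 3 = 312 bp

312 bp


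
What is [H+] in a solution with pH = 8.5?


[H+] = 10^(-pH)
[H+] = 10^(-8.5)
[H+] = 3.162e-09 M

3.162e-09 M


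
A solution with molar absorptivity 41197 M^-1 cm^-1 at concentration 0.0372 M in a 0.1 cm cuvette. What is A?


A = epsilon * c * l
A = 41197 * 0.0372 * 0.1
A = 153.2528

153.2528


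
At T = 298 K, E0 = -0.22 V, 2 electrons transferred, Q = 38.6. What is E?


E = E0 - (RT/nF) * ln(Q)
E = -0.22 - (8.314 * 298 / (2 * 96485)) * ln(38.6)
E = -0.2669 V

-0.2669 V


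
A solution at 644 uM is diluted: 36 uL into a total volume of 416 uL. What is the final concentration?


C2 = C1 * V1 / V2
C2 = 644 * 36 / 416
C2 = 55.7308 uM

55.7308 uM


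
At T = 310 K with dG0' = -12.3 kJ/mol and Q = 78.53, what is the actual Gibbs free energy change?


dG = dG0' + RT * ln(Q) / 1000
dG = -12.3 + 8.314 * 310 * ln(78.53) / 1000
dG = -1.0538 kJ/mol

-1.0538 kJ/mol


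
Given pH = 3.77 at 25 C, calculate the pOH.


pOH = 14 - pH
pOH = 14 - 3.77
pOH = 10.23

10.23


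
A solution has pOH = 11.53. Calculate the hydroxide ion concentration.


[OH-] = 10^(-pOH)
[OH-] = 10^(-11.53)
[OH-] = 2.951e-12 M

2.951e-12 M


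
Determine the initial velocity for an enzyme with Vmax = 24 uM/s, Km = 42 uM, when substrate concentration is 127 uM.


v = Vmax * [S] / (Km + [S])
v = 24 * 127 / (42 + 127)
v = 18.0355 uM/s

18.0355 uM/s


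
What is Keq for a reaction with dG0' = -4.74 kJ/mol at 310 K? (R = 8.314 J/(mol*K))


Keq = exp(-dG0 * 1000 / (R * T))
Keq = exp(-(-4.74) * 1000 / (8.314 * 310))
Keq = 6.2909

6.2909


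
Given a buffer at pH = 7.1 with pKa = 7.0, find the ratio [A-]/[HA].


[A-]/[HA] = 10^(pH - pKa)
= 10^(7.1 - 7.0)
= 1.2589

1.2589


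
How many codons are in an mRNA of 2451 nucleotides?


codons = nucleotides / 3
codons = 2451 / 3 = 817

817


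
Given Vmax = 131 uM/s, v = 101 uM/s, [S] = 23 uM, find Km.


Km = [S] * (Vmax - v) / v
Km = 23 * (131 - 101) / 101
Km = 6.8317 uM

6.8317 uM


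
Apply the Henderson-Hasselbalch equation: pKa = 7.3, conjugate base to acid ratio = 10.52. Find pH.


pH = pKa + log10([A-]/[HA])
pH = 7.3 + log10(10.52)
pH = 8.322

8.322


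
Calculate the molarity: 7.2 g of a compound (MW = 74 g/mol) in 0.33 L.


C = (mass / MW) / volume
C = (7.2 / 74) / 0.33
C = 0.2948 M

0.2948 M


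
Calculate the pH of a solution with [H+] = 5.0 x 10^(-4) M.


pH = -log10([H+])
pH = -log10(5.0 x 10^(-4))
pH = 3.301

3.301


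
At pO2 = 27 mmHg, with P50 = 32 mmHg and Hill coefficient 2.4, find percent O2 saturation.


Y = pO2^n / (P50^n + pO2^n)
Y = 27^2.4 / (32^2.4 + 27^2.4)
Y = 39.94%

39.94%


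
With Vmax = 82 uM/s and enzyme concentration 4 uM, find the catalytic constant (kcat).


kcat = Vmax / [E]t
kcat = 82 / 4
kcat = 20.5 s^-1

20.5 s^-1


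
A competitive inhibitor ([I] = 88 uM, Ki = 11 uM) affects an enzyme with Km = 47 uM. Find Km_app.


Km_app = Km * (1 + [I]/Ki)
Km_app = 47 * (1 + 88/11)
Km_app = 423.0 uM

423.0 uM


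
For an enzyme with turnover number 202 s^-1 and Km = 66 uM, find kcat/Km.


Catalytic efficiency = kcat / Km
= 202 / 66
= 3.0606 uM^-1*s^-1

3.0606 uM^-1*s^-1


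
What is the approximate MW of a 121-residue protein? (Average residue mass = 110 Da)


MW = n_residues * 110 Da
MW = 121 * 110
MW = 13310 Da

13310 Da


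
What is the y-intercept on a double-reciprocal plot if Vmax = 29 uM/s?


y-intercept = 1/Vmax
= 1/29
= 0.0345 s/uM

0.0345 s/uM


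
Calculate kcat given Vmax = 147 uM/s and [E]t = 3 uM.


kcat = Vmax / [E]t
kcat = 147 / 3
kcat = 49.0 s^-1

49.0 s^-1


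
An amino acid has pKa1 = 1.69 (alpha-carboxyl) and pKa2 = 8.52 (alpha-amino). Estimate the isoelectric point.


pI = (pKa1 + pKa2) / 2
pI = (1.69 + 8.52) / 2
pI = 5.105

5.105


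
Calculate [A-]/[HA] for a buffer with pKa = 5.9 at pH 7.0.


[A-]/[HA] = 10^(pH - pKa)
= 10^(7.0 - 5.9)
= 12.5893

12.5893


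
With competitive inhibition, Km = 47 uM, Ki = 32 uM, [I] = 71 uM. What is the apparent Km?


Km_app = Km * (1 + [I]/Ki)
Km_app = 47 * (1 + 71/32)
Km_app = 151.2812 uM

151.2812 uM


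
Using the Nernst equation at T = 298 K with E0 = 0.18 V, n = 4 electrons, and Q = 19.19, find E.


E = E0 - (RT/nF) * ln(Q)
E = 0.18 - (8.314 * 298 / (4 * 96485)) * ln(19.19)
E = 0.161 V

0.161 V


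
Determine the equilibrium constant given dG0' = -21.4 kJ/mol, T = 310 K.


Keq = exp(-dG0 * 1000 / (R * T))
Keq = exp(-(-21.4) * 1000 / (8.314 * 310))
Keq = 4036.504

4036.504


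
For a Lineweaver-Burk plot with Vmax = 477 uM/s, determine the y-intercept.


y-intercept = 1/Vmax
= 1/477
= 0.0021 s/uM

0.0021 s/uM


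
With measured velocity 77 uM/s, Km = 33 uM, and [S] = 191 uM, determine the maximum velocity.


Vmax = v * (Km + [S]) / [S]
Vmax = 77 * (33 + 191) / 191
Vmax = 90.3037 uM/s

90.3037 uM/s


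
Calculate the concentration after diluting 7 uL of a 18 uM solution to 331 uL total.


C2 = C1 * V1 / V2
C2 = 18 * 7 / 331
C2 = 0.3807 uM

0.3807 uM


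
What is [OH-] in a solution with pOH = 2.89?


[OH-] = 10^(-pOH)
[OH-] = 10^(-2.89)
[OH-] = 0.0013 M

0.0013 M


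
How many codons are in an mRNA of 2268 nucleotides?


codons = nucleotides / 3
codons = 2268 / 3 = 756

756


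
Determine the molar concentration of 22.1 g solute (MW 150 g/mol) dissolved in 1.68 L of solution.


C = (mass / MW) / volume
C = (22.1 / 150) / 1.68
C = 0.0877 M

0.0877 M


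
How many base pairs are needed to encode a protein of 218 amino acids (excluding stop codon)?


Each amino acid = 1 codon = 3 bp
bp = 218 * 3 = 654 bp

654 bp


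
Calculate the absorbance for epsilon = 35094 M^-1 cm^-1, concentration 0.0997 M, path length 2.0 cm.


A = epsilon * c * l
A = 35094 * 0.0997 * 2.0
A = 6997.7436

6997.7436


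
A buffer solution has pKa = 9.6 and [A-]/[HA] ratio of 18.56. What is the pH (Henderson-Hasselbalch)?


pH = pKa + log10([A-]/[HA])
pH = 9.6 + log10(18.56)
pH = 10.8686

10.8686


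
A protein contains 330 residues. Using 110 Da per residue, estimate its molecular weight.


MW = n_residues * 110 Da
MW = 330 * 110
MW = 36300 Da

36300 Da


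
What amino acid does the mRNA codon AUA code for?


Standard genetic code lookup.
Codon AUA -> Ile

Ile


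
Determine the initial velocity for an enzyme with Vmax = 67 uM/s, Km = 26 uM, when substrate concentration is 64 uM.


v = Vmax * [S] / (Km + [S])
v = 67 * 64 / (26 + 64)
v = 47.6444 uM/s

47.6444 uM/s


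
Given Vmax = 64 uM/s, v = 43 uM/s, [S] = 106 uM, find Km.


Km = [S] * (Vmax - v) / v
Km = 106 * (64 - 43) / 43
Km = 51.7674 uM

51.7674 uM


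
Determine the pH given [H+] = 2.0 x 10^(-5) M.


pH = -log10([H+])
pH = -log10(2.0 x 10^(-5))
pH = 4.699

4.699


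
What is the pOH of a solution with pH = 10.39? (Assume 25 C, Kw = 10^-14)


pOH = 14 - pH
pOH = 14 - 10.39
pOH = 3.61

3.61


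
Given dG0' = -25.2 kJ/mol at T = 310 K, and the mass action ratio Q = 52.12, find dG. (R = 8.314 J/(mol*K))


dG = dG0' + RT * ln(Q) / 1000
dG = -25.2 + 8.314 * 310 * ln(52.12) / 1000
dG = -15.0104 kJ/mol

-15.0104 kJ/mol


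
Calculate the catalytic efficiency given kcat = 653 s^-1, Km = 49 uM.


Catalytic efficiency = kcat / Km
= 653 / 49
= 13.3265 uM^-1*s^-1

13.3265 uM^-1*s^-1


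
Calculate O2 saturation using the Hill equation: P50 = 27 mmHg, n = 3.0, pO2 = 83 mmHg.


Y = pO2^n / (P50^n + pO2^n)
Y = 83^3.0 / (27^3.0 + 83^3.0)
Y = 96.67%

96.67%


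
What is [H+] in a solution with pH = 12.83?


[H+] = 10^(-pH)
[H+] = 10^(-12.83)
[H+] = 1.479e-13 M

1.479e-13 M


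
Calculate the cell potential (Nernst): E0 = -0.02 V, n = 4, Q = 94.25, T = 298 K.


E = E0 - (RT/nF) * ln(Q)
E = -0.02 - (8.314 * 298 / (4 * 96485)) * ln(94.25)
E = -0.0492 V

-0.0492 V


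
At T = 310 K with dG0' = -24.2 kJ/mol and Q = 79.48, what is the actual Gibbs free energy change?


dG = dG0' + RT * ln(Q) / 1000
dG = -24.2 + 8.314 * 310 * ln(79.48) / 1000
dG = -12.9228 kJ/mol

-12.9228 kJ/mol


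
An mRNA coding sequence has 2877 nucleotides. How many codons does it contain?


codons = nucleotides / 3
codons = 2877 / 3 = 959

959


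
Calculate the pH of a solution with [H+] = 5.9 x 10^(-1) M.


pH = -log10([H+])
pH = -log10(5.9 x 10^(-1))
pH = 0.2291

0.2291


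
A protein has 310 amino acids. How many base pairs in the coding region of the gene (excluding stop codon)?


Each amino acid = 1 codon = 3 bp
bp = 310 * 3 = 930 bp

930 bp


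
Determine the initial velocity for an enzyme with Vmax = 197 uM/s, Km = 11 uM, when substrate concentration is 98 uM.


v = Vmax * [S] / (Km + [S])
v = 197 * 98 / (11 + 98)
v = 177.1193 uM/s

177.1193 uM/s


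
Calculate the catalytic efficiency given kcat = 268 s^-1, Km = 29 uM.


Catalytic efficiency = kcat / Km
= 268 / 29
= 9.2414 uM^-1*s^-1

9.2414 uM^-1*s^-1


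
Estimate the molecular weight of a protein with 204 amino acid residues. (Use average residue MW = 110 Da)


MW = n_residues * 110 Da
MW = 204 * 110
MW = 22440 Da

22440 Da


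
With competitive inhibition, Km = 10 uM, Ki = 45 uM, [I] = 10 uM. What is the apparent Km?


Km_app = Km * (1 + [I]/Ki)
Km_app = 10 * (1 + 10/45)
Km_app = 12.2222 uM

12.2222 uM


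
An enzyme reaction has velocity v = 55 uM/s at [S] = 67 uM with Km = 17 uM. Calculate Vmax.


Vmax = v * (Km + [S]) / [S]
Vmax = 55 * (17 + 67) / 67
Vmax = 68.9552 uM/s

68.9552 uM/s


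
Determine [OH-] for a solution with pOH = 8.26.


[OH-] = 10^(-pOH)
[OH-] = 10^(-8.26)
[OH-] = 5.495e-09 M

5.495e-09 M


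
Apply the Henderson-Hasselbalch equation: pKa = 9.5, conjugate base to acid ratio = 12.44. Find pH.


pH = pKa + log10([A-]/[HA])
pH = 9.5 + log10(12.44)
pH = 10.5948

10.5948


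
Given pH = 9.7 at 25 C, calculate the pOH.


pOH = 14 - pH
pOH = 14 - 9.7
pOH = 4.3

4.3


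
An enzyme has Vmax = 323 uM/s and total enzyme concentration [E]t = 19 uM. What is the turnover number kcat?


kcat = Vmax / [E]t
kcat = 323 / 19
kcat = 17.0 s^-1

17.0 s^-1


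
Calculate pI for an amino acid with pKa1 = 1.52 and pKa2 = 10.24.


pI = (pKa1 + pKa2) / 2
pI = (1.52 + 10.24) / 2
pI = 5.88

5.88


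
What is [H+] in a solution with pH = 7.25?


[H+] = 10^(-pH)
[H+] = 10^(-7.25)
[H+] = 5.623e-08 M

5.623e-08 M


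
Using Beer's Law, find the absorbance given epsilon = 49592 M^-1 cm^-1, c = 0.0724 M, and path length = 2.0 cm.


A = epsilon * c * l
A = 49592 * 0.0724 * 2.0
A = 7180.9216

7180.9216


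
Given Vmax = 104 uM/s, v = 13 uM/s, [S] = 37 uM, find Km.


Km = [S] * (Vmax - v) / v
Km = 37 * (104 - 13) / 13
Km = 259.0 uM

259.0 uM


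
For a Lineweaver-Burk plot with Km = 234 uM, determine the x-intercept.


x-intercept = -1/Km
= -1/234
= -0.0043 1/uM

-0.0043 1/uM


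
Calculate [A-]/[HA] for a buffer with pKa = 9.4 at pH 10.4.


[A-]/[HA] = 10^(pH - pKa)
= 10^(10.4 - 9.4)
= 10.0

10.0


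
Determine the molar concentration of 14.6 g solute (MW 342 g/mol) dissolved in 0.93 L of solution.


C = (mass / MW) / volume
C = (14.6 / 342) / 0.93
C = 0.0459 M

0.0459 M


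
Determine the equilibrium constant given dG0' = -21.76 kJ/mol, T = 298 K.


Keq = exp(-dG0 * 1000 / (R * T))
Keq = exp(-(-21.76) * 1000 / (8.314 * 298))
Keq = 6521.0598

6521.0598


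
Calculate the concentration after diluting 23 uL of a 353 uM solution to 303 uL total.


C2 = C1 * V1 / V2
C2 = 353 * 23 / 303
C2 = 26.7954 uM

26.7954 uM


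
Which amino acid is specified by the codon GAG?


Standard genetic code lookup.
Codon GAG -> Glu

Glu


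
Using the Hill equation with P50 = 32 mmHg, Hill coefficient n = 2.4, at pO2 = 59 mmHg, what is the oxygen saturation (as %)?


Y = pO2^n / (P50^n + pO2^n)
Y = 59^2.4 / (32^2.4 + 59^2.4)
Y = 81.28%

81.28%


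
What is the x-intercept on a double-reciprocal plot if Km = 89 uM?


x-intercept = -1/Km
= -1/89
= -0.0112 1/uM

-0.0112 1/uM


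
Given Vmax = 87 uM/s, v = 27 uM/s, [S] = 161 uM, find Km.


Km = [S] * (Vmax - v) / v
Km = 161 * (87 - 27) / 27
Km = 357.7778 uM

357.7778 uM


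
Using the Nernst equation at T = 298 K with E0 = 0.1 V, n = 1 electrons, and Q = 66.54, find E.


E = E0 - (RT/nF) * ln(Q)
E = 0.1 - (8.314 * 298 / (1 * 96485)) * ln(66.54)
E = -0.0078 V

-0.0078 V


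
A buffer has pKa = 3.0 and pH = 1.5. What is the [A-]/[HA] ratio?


[A-]/[HA] = 10^(pH - pKa)
= 10^(1.5 - 3.0)
= 0.0316

0.0316


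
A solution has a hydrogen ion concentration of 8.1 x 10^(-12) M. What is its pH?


pH = -log10([H+])
pH = -log10(8.1 x 10^(-12))
pH = 11.0915

11.0915


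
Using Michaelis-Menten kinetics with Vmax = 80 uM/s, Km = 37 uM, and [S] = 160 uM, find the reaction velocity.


v = Vmax * [S] / (Km + [S])
v = 80 * 160 / (37 + 160)
v = 64.9746 uM/s

64.9746 uM/s


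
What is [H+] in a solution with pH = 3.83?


[H+] = 10^(-pH)
[H+] = 10^(-3.83)
[H+] = 1.479e-04 M

1.479e-04 M


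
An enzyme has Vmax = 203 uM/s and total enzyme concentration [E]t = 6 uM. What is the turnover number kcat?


kcat = Vmax / [E]t
kcat = 203 / 6
kcat = 33.8333 s^-1

33.8333 s^-1


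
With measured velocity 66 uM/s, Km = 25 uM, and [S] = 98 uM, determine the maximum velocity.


Vmax = v * (Km + [S]) / [S]
Vmax = 66 * (25 + 98) / 98
Vmax = 82.8367 uM/s

82.8367 uM/s


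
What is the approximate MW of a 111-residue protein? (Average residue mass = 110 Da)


MW = n_residues * 110 Da
MW = 111 * 110
MW = 12210 Da

12210 Da


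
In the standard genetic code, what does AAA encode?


Standard genetic code lookup.
Codon AAA -> Lys

Lys


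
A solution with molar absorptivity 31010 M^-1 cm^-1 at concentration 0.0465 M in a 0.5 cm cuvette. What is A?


A = epsilon * c * l
A = 31010 * 0.0465 * 0.5
A = 720.9825

720.9825


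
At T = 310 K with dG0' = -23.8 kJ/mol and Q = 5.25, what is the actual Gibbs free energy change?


dG = dG0' + RT * ln(Q) / 1000
dG = -23.8 + 8.314 * 310 * ln(5.25) / 1000
dG = -19.5262 kJ/mol

-19.5262 kJ/mol


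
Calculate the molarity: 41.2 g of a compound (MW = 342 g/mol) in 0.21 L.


C = (mass / MW) / volume
C = (41.2 / 342) / 0.21
C = 0.5737 M

0.5737 M


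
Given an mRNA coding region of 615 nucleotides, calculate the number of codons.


codons = nucleotides / 3
codons = 615 / 3 = 205

205


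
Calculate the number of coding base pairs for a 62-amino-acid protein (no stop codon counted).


Each amino acid = 1 codon = 3 bp
bp = 62 * 3 = 186 bp

186 bp


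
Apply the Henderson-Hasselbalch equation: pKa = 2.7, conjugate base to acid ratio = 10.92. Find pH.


pH = pKa + log10([A-]/[HA])
pH = 2.7 + log10(10.92)
pH = 3.7382

3.7382


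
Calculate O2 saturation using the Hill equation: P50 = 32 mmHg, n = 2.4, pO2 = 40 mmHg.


Y = pO2^n / (P50^n + pO2^n)
Y = 40^2.4 / (32^2.4 + 40^2.4)
Y = 63.08%

63.08%


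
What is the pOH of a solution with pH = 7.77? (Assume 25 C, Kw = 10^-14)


pOH = 14 - pH
pOH = 14 - 7.77
pOH = 6.23

6.23


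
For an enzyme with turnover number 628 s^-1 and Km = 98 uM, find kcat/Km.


Catalytic efficiency = kcat / Km
= 628 / 98
= 6.4082 uM^-1*s^-1

6.4082 uM^-1*s^-1


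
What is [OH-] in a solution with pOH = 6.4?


[OH-] = 10^(-pOH)
[OH-] = 10^(-6.4)
[OH-] = 3.981e-07 M

3.981e-07 M


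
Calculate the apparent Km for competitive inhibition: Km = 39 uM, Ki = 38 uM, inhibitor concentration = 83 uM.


Km_app = Km * (1 + [I]/Ki)
Km_app = 39 * (1 + 83/38)
Km_app = 124.1842 uM

124.1842 uM


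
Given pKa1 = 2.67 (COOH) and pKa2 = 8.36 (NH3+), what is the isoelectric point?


pI = (pKa1 + pKa2) / 2
pI = (2.67 + 8.36) / 2
pI = 5.515

5.515


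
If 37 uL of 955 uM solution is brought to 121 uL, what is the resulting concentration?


C2 = C1 * V1 / V2
C2 = 955 * 37 / 121
C2 = 292.0248 uM

292.0248 uM


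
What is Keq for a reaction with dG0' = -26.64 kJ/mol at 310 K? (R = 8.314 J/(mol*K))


Keq = exp(-dG0 * 1000 / (R * T))
Keq = exp(-(-26.64) * 1000 / (8.314 * 310))
Keq = 30829.834

30829.834


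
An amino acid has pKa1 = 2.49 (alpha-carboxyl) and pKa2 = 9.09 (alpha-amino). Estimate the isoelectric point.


pI = (pKa1 + pKa2) / 2
pI = (2.49 + 9.09) / 2
pI = 5.79

5.79


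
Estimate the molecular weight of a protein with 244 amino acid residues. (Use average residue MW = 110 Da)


MW = n_residues * 110 Da
MW = 244 * 110
MW = 26840 Da

26840 Da


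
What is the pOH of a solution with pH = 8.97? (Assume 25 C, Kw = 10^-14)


pOH = 14 - pH
pOH = 14 - 8.97
pOH = 5.03

5.03


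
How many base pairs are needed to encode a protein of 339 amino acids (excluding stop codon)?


Each amino acid = 1 codon = 3 bp
bp = 339 * 3 = 1017 bp

1017 bp


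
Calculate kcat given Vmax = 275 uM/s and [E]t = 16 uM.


kcat = Vmax / [E]t
kcat = 275 / 16
kcat = 17.1875 s^-1

17.1875 s^-1


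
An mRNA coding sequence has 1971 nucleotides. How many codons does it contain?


codons = nucleotides / 3
codons = 1971 / 3 = 657

657


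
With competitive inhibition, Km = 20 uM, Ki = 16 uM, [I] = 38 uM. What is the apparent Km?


Km_app = Km * (1 + [I]/Ki)
Km_app = 20 * (1 + 38/16)
Km_app = 67.5 uM

67.5 uM


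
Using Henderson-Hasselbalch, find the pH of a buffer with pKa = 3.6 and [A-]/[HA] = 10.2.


pH = pKa + log10([A-]/[HA])
pH = 3.6 + log10(10.2)
pH = 4.6086

4.6086


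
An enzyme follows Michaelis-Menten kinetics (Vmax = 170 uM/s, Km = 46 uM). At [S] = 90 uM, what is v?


v = Vmax * [S] / (Km + [S])
v = 170 * 90 / (46 + 90)
v = 112.5 uM/s

112.5 uM/s


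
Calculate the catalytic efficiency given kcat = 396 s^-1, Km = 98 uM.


Catalytic efficiency = kcat / Km
= 396 / 98
= 4.0408 uM^-1*s^-1

4.0408 uM^-1*s^-1


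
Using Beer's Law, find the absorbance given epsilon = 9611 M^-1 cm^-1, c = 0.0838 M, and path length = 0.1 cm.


A = epsilon * c * l
A = 9611 * 0.0838 * 0.1
A = 80.5402

80.5402


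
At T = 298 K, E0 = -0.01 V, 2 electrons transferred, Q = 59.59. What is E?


E = E0 - (RT/nF) * ln(Q)
E = -0.01 - (8.314 * 298 / (2 * 96485)) * ln(59.59)
E = -0.0625 V

-0.0625 V


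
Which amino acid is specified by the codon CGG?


Standard genetic code lookup.
Codon CGG -> Arg

Arg


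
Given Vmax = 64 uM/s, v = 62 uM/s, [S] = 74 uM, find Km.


Km = [S] * (Vmax - v) / v
Km = 74 * (64 - 62) / 62
Km = 2.3871 uM

2.3871 uM


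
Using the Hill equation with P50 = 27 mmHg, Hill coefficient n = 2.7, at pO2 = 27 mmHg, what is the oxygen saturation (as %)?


Y = pO2^n / (P50^n + pO2^n)
Y = 27^2.7 / (27^2.7 + 27^2.7)
Y = 50.0%

50.0%


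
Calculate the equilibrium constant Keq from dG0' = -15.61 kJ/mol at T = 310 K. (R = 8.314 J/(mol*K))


Keq = exp(-dG0 * 1000 / (R * T))
Keq = exp(-(-15.61) * 1000 / (8.314 * 310))
Keq = 426.9351

426.9351


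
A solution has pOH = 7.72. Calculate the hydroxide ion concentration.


[OH-] = 10^(-pOH)
[OH-] = 10^(-7.72)
[OH-] = 1.905e-08 M

1.905e-08 M


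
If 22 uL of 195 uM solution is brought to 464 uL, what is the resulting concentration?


C2 = C1 * V1 / V2
C2 = 195 * 22 / 464
C2 = 9.2457 uM

9.2457 uM


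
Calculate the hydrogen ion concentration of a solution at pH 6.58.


[H+] = 10^(-pH)
[H+] = 10^(-6.58)
[H+] = 2.630e-07 M

2.630e-07 M


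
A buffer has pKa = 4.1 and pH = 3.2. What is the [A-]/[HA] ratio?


[A-]/[HA] = 10^(pH - pKa)
= 10^(3.2 - 4.1)
= 0.1259

0.1259


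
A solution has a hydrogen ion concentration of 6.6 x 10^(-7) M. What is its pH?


pH = -log10([H+])
pH = -log10(6.6 x 10^(-7))
pH = 6.1805

6.1805


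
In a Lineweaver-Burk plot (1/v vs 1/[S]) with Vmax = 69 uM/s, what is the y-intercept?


y-intercept = 1/Vmax
= 1/69
= 0.0145 s/uM

0.0145 s/uM


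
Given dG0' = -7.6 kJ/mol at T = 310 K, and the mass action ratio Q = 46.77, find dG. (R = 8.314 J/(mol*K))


dG = dG0' + RT * ln(Q) / 1000
dG = -7.6 + 8.314 * 310 * ln(46.77) / 1000
dG = 2.3105 kJ/mol

2.3105 kJ/mol


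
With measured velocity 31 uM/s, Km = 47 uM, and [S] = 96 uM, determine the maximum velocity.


Vmax = v * (Km + [S]) / [S]
Vmax = 31 * (47 + 96) / 96
Vmax = 46.1771 uM/s

46.1771 uM/s


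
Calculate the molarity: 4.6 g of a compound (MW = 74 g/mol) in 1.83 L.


C = (mass / MW) / volume
C = (4.6 / 74) / 1.83
C = 0.034 M

0.034 M


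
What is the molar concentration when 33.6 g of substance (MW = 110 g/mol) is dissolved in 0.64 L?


C = (mass / MW) / volume
C = (33.6 / 110) / 0.64
C = 0.4773 M

0.4773 M


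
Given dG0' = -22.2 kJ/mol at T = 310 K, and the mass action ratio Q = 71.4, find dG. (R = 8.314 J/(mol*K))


dG = dG0' + RT * ln(Q) / 1000
dG = -22.2 + 8.314 * 310 * ln(71.4) / 1000
dG = -11.1991 kJ/mol

-11.1991 kJ/mol


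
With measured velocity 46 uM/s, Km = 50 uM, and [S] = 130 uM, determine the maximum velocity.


Vmax = v * (Km + [S]) / [S]
Vmax = 46 * (50 + 130) / 130
Vmax = 63.6923 uM/s

63.6923 uM/s


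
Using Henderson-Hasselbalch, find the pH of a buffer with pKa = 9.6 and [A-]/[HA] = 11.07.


pH = pKa + log10([A-]/[HA])
pH = 9.6 + log10(11.07)
pH = 10.6441

10.6441


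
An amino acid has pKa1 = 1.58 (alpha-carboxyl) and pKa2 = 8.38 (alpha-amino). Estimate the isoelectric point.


pI = (pKa1 + pKa2) / 2
pI = (1.58 + 8.38) / 2
pI = 4.98

4.98


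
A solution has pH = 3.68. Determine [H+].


[H+] = 10^(-pH)
[H+] = 10^(-3.68)
[H+] = 2.089e-04 M

2.089e-04 M


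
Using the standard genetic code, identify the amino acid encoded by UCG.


Standard genetic code lookup.
Codon UCG -> Ser

Ser


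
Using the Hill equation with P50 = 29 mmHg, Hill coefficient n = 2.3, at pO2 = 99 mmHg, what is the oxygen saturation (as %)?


Y = pO2^n / (P50^n + pO2^n)
Y = 99^2.3 / (29^2.3 + 99^2.3)
Y = 94.4%

94.4%


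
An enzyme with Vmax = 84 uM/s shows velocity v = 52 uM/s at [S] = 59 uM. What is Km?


Km = [S] * (Vmax - v) / v
Km = 59 * (84 - 52) / 52
Km = 36.3077 uM

36.3077 uM


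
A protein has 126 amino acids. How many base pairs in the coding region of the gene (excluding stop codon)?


Each amino acid = 1 codon = 3 bp
bp = 126 * 3 = 378 bp

378 bp


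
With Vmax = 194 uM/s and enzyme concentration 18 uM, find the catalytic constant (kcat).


kcat = Vmax / [E]t
kcat = 194 / 18
kcat = 10.7778 s^-1

10.7778 s^-1


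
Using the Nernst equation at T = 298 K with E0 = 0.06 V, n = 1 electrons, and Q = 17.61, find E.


E = E0 - (RT/nF) * ln(Q)
E = 0.06 - (8.314 * 298 / (1 * 96485)) * ln(17.61)
E = -0.0137 V

-0.0137 V


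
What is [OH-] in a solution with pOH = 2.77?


[OH-] = 10^(-pOH)
[OH-] = 10^(-2.77)
[OH-] = 0.0017 M

0.0017 M


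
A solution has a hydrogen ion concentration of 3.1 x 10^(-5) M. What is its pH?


pH = -log10([H+])
pH = -log10(3.1 x 10^(-5))
pH = 4.5086

4.5086


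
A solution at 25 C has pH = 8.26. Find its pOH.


pOH = 14 - pH
pOH = 14 - 8.26
pOH = 5.74

5.74


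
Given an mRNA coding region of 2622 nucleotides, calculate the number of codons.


codons = nucleotides / 3
codons = 2622 / 3 = 874

874


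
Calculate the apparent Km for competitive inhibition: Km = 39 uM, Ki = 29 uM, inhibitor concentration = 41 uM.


Km_app = Km * (1 + [I]/Ki)
Km_app = 39 * (1 + 41/29)
Km_app = 94.1379 uM

94.1379 uM


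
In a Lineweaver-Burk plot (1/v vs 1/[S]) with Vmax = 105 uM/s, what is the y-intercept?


y-intercept = 1/Vmax
= 1/105
= 0.0095 s/uM

0.0095 s/uM


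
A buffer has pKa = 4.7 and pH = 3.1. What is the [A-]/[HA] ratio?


[A-]/[HA] = 10^(pH - pKa)
= 10^(3.1 - 4.7)
= 0.0251

0.0251


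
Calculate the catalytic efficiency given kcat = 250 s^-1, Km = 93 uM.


Catalytic efficiency = kcat / Km
= 250 / 93
= 2.6882 uM^-1*s^-1

2.6882 uM^-1*s^-1


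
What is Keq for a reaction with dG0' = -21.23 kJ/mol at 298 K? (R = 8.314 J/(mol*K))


Keq = exp(-dG0 * 1000 / (R * T))
Keq = exp(-(-21.23) * 1000 / (8.314 * 298))
Keq = 5265.193

5265.193


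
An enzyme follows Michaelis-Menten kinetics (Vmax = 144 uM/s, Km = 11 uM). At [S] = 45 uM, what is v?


v = Vmax * [S] / (Km + [S])
v = 144 * 45 / (11 + 45)
v = 115.7143 uM/s

115.7143 uM/s


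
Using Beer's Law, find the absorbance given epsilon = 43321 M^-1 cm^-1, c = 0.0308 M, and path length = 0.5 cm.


A = epsilon * c * l
A = 43321 * 0.0308 * 0.5
A = 667.1434

667.1434


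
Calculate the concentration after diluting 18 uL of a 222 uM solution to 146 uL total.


C2 = C1 * V1 / V2
C2 = 222 * 18 / 146
C2 = 27.3699 uM

27.3699 uM


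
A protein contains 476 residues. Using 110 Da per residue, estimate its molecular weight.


MW = n_residues * 110 Da
MW = 476 * 110
MW = 52360 Da

52360 Da


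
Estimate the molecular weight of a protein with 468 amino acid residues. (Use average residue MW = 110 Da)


MW = n_residues * 110 Da
MW = 468 * 110
MW = 51480 Da

51480 Da


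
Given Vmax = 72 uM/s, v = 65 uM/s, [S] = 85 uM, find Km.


Km = [S] * (Vmax - v) / v
Km = 85 * (72 - 65) / 65
Km = 9.1538 uM

9.1538 uM


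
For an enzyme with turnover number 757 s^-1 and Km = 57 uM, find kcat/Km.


Catalytic efficiency = kcat / Km
= 757 / 57
= 13.2807 uM^-1*s^-1

13.2807 uM^-1*s^-1


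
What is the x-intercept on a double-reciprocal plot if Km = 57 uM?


x-intercept = -1/Km
= -1/57
= -0.0175 1/uM

-0.0175 1/uM


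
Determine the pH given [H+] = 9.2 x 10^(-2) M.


pH = -log10([H+])
pH = -log10(9.2 x 10^(-2))
pH = 1.0362

1.0362


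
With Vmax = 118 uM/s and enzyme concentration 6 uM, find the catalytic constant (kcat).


kcat = Vmax / [E]t
kcat = 118 / 6
kcat = 19.6667 s^-1

19.6667 s^-1


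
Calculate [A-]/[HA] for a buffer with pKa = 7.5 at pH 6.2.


[A-]/[HA] = 10^(pH - pKa)
= 10^(6.2 - 7.5)
= 0.0501

0.0501


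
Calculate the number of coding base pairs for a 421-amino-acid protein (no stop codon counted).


Each amino acid = 1 codon = 3 bp
bp = 421 * 3 = 1263 bp

1263 bp


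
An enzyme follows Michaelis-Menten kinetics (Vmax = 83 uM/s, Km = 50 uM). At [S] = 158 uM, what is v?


v = Vmax * [S] / (Km + [S])
v = 83 * 158 / (50 + 158)
v = 63.0481 uM/s

63.0481 uM/s


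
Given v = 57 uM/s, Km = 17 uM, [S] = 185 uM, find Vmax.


Vmax = v * (Km + [S]) / [S]
Vmax = 57 * (17 + 185) / 185
Vmax = 62.2378 uM/s

62.2378 uM/s


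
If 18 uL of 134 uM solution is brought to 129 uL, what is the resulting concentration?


C2 = C1 * V1 / V2
C2 = 134 * 18 / 129
C2 = 18.6977 uM

18.6977 uM


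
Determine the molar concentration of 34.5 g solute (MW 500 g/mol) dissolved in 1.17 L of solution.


C = (mass / MW) / volume
C = (34.5 / 500) / 1.17
C = 0.059 M

0.059 M


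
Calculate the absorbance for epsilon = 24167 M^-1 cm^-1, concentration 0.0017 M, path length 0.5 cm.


A = epsilon * c * l
A = 24167 * 0.0017 * 0.5
A = 20.5419

20.5419


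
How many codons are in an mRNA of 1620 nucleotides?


codons = nucleotides / 3
codons = 1620 / 3 = 540

540


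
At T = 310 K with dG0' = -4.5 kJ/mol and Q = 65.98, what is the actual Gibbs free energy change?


dG = dG0' + RT * ln(Q) / 1000
dG = -4.5 + 8.314 * 310 * ln(65.98) / 1000
dG = 6.2974 kJ/mol

6.2974 kJ/mol


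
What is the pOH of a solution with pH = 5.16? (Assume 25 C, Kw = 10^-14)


pOH = 14 - pH
pOH = 14 - 5.16
pOH = 8.84

8.84


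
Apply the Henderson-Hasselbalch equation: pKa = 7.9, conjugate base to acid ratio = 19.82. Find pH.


pH = pKa + log10([A-]/[HA])
pH = 7.9 + log10(19.82)
pH = 9.1971

9.1971


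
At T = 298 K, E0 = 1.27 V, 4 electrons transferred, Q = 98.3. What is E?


E = E0 - (RT/nF) * ln(Q)
E = 1.27 - (8.314 * 298 / (4 * 96485)) * ln(98.3)
E = 1.2405 V

1.2405 V


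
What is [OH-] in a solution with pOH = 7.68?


[OH-] = 10^(-pOH)
[OH-] = 10^(-7.68)
[OH-] = 2.089e-08 M

2.089e-08 M


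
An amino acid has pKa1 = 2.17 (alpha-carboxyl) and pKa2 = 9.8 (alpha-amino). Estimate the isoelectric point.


pI = (pKa1 + pKa2) / 2
pI = (2.17 + 9.8) / 2
pI = 5.985

5.985


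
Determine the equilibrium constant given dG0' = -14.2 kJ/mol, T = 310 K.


Keq = exp(-dG0 * 1000 / (R * T))
Keq = exp(-(-14.2) * 1000 / (8.314 * 310))
Keq = 247.0415

247.0415


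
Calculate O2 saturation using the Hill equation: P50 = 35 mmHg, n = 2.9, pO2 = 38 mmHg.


Y = pO2^n / (P50^n + pO2^n)
Y = 38^2.9 / (35^2.9 + 38^2.9)
Y = 55.93%

55.93%


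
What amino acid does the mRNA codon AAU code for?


Standard genetic code lookup.
Codon AAU -> Asn

Asn


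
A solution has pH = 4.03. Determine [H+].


[H+] = 10^(-pH)
[H+] = 10^(-4.03)
[H+] = 9.333e-05 M

9.333e-05 M


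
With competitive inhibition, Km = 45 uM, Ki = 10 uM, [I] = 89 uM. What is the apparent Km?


Km_app = Km * (1 + [I]/Ki)
Km_app = 45 * (1 + 89/10)
Km_app = 445.5 uM

445.5 uM


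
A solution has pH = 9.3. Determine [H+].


[H+] = 10^(-pH)
[H+] = 10^(-9.3)
[H+] = 5.012e-10 M

5.012e-10 M


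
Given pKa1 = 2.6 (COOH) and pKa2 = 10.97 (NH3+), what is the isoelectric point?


pI = (pKa1 + pKa2) / 2
pI = (2.6 + 10.97) / 2
pI = 6.785

6.785


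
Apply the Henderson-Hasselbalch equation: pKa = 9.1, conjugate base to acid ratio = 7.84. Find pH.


pH = pKa + log10([A-]/[HA])
pH = 9.1 + log10(7.84)
pH = 9.9943

9.9943
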